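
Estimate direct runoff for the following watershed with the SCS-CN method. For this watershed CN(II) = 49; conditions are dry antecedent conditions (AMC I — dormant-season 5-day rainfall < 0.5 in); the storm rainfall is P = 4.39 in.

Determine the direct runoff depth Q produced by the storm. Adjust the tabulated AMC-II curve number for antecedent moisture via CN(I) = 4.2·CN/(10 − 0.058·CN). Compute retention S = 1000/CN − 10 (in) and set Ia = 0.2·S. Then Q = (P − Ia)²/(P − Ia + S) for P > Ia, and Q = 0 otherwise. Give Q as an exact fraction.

Dry (AMC I): CN(I) = 4.2·49/(10 − 0.058·49) = (1029/5)/(3579/500) = 34300/1193 ≈ 28.751
Retention S: 1000/CN − 10 with CN=28.751 → S = 8500/343 ≈ 24.781 in
Ia = 0.2S: 0.2·24.781 = 4.956 in (exactly 1700/343)
P = 4.390 ≤ Ia = 4.956 in: entire storm abstracted, Q = 0.

Q = 0 in ≈ 0.000 in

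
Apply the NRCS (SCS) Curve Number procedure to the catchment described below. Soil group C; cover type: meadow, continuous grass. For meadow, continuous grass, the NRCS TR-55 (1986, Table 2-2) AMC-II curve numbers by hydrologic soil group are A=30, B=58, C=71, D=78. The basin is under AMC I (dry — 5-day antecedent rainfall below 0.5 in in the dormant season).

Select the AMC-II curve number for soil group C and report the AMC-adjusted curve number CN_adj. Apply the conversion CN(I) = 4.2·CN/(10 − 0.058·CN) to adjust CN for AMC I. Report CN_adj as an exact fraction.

CN_adj = 149100/2941 ≈ 50.697

NRCS table: meadow, continuous grass, soil group C → CN(II) = 71
Adjust CN=71 to AMC I: 4.2·71/(10 − 0.058·71) → (1491/5) ÷ (2941/500) = 149100/2941 ≈ 50.697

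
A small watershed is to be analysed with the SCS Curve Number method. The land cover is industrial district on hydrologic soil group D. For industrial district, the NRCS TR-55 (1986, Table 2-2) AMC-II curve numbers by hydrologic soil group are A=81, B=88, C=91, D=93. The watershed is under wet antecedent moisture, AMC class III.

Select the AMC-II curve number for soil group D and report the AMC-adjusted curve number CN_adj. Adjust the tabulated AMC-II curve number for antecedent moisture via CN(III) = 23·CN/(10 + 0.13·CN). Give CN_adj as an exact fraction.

CN_adj = 213900/2209 ≈ 96.831

NRCS table: industrial district, soil group D → CN(II) = 93
Adjust CN=93 to AMC III: 23·93/(10 + 0.13·93) → 2139 ÷ (2209/100) = 213900/2209 ≈ 96.831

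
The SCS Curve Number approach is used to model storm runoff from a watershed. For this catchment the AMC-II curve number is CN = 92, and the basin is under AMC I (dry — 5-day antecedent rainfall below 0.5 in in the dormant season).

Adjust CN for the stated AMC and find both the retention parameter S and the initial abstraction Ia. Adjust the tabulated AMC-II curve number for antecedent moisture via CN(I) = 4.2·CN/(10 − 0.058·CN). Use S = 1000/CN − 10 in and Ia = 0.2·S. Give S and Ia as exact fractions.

S = 1000/483 in ≈ 2.070 in; Ia = 200/483 in ≈ 0.414 in

Dry (AMC I): CN(I) = 4.2·92/(10 − 0.058·92) = (1932/5)/(583/125) = 48300/583 ≈ 82.847
Retention S: 1000/CN − 10 with CN=82.847 → S = 1000/483 ≈ 2.070 in
Ia = 0.2S: 0.2·2.070 = 0.414 in (exactly 200/483)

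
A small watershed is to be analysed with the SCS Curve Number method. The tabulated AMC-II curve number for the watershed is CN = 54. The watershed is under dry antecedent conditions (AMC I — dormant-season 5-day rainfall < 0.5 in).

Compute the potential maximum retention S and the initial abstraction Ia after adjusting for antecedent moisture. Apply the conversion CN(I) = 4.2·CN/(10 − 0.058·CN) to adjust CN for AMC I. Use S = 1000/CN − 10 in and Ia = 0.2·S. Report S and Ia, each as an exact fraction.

S = 11500/567 in ≈ 20.282 in; Ia = 2300/567 in ≈ 4.056 in

Dry (AMC I): CN(I) = 4.2·54/(10 − 0.058·54) = (1134/5)/(1717/250) = 56700/1717 ≈ 33.023
S = 1000/(56700/1717) − 10 = 11500/567 in ≈ 20.282 in
Initial abstraction Ia = S/5 = (11500/567)/5 = 2300/567 ≈ 4.056 in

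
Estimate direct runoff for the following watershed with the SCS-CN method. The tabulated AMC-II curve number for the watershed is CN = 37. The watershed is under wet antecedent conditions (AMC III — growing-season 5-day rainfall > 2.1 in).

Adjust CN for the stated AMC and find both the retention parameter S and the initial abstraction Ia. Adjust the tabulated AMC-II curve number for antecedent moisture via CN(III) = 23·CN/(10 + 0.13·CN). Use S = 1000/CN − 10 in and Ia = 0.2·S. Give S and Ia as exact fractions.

S = 6300/851 in ≈ 7.403 in; Ia = 1260/851 in ≈ 1.481 in

CN(III) from CN(II)=37: (23·37)/(10 + 0.13·37) = 85100/1481 ≈ 57.461
S = 1000/(85100/1481) − 10 = 6300/851 in ≈ 7.403 in
Ia = 0.2S: 0.2·7.403 = 1.481 in (exactly 1260/851)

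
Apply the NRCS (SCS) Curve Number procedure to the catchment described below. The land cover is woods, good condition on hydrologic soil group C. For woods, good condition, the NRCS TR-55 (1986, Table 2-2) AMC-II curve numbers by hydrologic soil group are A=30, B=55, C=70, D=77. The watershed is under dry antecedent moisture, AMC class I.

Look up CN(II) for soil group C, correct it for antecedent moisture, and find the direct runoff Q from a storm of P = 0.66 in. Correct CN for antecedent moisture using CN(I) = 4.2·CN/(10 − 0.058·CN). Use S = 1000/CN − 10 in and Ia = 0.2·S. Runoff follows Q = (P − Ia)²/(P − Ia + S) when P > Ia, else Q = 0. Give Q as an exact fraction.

Q = 0 in ≈ 0.000 in

NRCS table: woods, good condition, soil group C → CN(II) = 70
Dry (AMC I): CN(I) = 4.2·70/(10 − 0.058·70) = 294/(297/50) = 4900/99 ≈ 49.495
Max retention: S = 1000/(4900/99) − 10 = 500/49 in (≈ 10.204 in)
Ia = 0.2S: 0.2·10.204 = 2.041 in (exactly 100/49)
P = 0.660 ≤ Ia = 2.041 in: entire storm abstracted, Q = 0.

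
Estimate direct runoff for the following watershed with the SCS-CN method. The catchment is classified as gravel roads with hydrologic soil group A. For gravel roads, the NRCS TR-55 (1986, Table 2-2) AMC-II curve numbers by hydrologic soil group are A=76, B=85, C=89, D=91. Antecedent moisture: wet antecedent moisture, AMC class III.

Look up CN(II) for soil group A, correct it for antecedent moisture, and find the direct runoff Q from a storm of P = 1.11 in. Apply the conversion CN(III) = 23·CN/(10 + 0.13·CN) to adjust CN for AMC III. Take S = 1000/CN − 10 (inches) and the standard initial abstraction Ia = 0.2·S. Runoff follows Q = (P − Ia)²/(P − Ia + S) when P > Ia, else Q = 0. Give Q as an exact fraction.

Q = 148084561/468595100 in ≈ 0.316 in

NRCS table: gravel roads, soil group A → CN(II) = 76
Wet (AMC III): CN(III) = 23·76/(10 + 0.13·76) = 1748/(497/25) = 43700/497 ≈ 87.928
Max retention: S = 1000/(43700/497) − 10 = 600/437 in (≈ 1.373 in)
Initial abstraction Ia = S/5 = (600/437)/5 = 120/437 ≈ 0.275 in
P − Ia = 1.110 − 0.275 = 36507/43700 ≈ 0.835 in (> 0, runoff occurs)
Q = (36507/43700)²/((36507/43700) + 600/437) = (1332761049/1909690000)/(96507/43700) = 148084561/468595100 in ≈ 0.316 in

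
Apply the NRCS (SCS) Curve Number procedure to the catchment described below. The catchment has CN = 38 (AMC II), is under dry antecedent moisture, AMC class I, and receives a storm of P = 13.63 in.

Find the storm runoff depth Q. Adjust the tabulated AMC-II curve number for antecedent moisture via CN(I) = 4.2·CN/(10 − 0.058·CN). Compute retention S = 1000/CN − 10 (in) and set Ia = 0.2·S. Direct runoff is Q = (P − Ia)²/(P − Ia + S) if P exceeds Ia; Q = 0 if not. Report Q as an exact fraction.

Q = 54679742569/71175096300 in ≈ 0.768 in

Adjust CN=38 to AMC I: 4.2·38/(10 − 0.058·38) → (798/5) ÷ (1949/250) = 39900/1949 ≈ 20.472
Max retention: S = 1000/(39900/1949) − 10 = 15500/399 in (≈ 38.847 in)
Initial abstraction Ia = S/5 = (15500/399)/5 = 3100/399 ≈ 7.769 in
Excess rainfall: 13.630 − 7.769 = 5.861 in; P > Ia so Q > 0
Q: (233837/39900)² ÷ (1783837/39900) = 54679742569/71175096300 in (≈ 0.768 in)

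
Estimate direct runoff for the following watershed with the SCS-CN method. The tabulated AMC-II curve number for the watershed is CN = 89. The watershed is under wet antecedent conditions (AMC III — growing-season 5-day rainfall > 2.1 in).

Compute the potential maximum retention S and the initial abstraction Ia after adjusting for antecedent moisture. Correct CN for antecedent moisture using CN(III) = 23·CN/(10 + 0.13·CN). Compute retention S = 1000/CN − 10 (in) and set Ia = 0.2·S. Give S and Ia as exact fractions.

Wet (AMC III): CN(III) = 23·89/(10 + 0.13·89) = 2047/(2157/100) = 204700/2157 ≈ 94.900
Max retention: S = 1000/(204700/2157) − 10 = 1100/2047 in (≈ 0.537 in)
Initial abstraction Ia = S/5 = (1100/2047)/5 = 220/2047 ≈ 0.107 in

S = 1100/2047 in ≈ 0.537 in; Ia = 220/2047 in ≈ 0.107 in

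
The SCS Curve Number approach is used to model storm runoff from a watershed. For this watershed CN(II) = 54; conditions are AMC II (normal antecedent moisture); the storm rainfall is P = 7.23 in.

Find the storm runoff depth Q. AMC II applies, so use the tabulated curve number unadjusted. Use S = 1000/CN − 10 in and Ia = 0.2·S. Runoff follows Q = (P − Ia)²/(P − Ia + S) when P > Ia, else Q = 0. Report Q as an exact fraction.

Q = 222636241/102386700 in ≈ 2.174 in

AMC II — tabulated CN = 54 applies directly.
S = 1000/54 − 10 = 230/27 in ≈ 8.519 in
Ia = 0.2·(230/27) = 46/27 in ≈ 1.704 in
Excess rainfall: 7.230 − 1.704 = 5.526 in; P > Ia so Q > 0
Runoff Q = (P−Ia)²/(P−Ia+S) = (5.526)²/(5.526+8.519) = 222636241/102386700 ≈ 2.174 in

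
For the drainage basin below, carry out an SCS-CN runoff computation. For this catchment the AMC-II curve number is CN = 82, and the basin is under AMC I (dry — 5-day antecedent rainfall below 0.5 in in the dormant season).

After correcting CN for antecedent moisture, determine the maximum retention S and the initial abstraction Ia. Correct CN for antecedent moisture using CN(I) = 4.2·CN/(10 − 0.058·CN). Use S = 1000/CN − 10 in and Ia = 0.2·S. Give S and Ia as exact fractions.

Dry (AMC I): CN(I) = 4.2·82/(10 − 0.058·82) = (1722/5)/(1311/250) = 28700/437 ≈ 65.675
S = 1000/(28700/437) − 10 = 1500/287 in ≈ 5.226 in
Ia = 0.2S: 0.2·5.226 = 1.045 in (exactly 300/287)

S = 1500/287 in ≈ 5.226 in; Ia = 300/287 in ≈ 1.045 in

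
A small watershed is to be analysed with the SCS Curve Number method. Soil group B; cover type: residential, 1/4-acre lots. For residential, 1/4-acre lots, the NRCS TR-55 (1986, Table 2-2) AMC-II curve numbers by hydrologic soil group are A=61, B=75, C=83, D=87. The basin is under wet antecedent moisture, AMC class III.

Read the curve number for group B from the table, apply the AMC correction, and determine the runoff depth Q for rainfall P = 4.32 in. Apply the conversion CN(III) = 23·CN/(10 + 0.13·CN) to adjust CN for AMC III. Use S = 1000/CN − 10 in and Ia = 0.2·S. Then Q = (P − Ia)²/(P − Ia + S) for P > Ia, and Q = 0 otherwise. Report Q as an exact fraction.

Q = 12082576/4076175 in ≈ 2.964 in

NRCS table: residential, 1/4-acre lots, soil group B → CN(II) = 75
Wet (AMC III): CN(III) = 23·75/(10 + 0.13·75) = 1725/(79/4) = 6900/79 ≈ 87.342
S = 1000/(6900/79) − 10 = 100/69 in ≈ 1.449 in
Initial abstraction Ia = S/5 = (100/69)/5 = 20/69 ≈ 0.290 in
Since P=4.320 > Ia=0.290: effective rainfall P−Ia = 6952/1725 in
Q = (6952/1725)²/((6952/1725) + 100/69) = (48330304/2975625)/(9452/1725) = 12082576/4076175 in ≈ 2.964 in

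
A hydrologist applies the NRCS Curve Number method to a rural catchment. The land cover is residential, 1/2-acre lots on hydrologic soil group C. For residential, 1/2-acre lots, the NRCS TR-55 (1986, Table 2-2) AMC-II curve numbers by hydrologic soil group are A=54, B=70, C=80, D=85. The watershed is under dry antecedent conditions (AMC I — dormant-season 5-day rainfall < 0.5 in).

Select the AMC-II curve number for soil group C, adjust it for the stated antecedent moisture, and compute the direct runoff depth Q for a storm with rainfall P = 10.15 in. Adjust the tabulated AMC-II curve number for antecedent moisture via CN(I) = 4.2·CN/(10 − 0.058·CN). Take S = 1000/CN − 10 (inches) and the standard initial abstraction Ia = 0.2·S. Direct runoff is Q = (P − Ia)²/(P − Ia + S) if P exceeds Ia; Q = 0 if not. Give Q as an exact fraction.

Q = 14160169/2630460 in ≈ 5.383 in

NRCS table: residential, 1/2-acre lots, soil group C → CN(II) = 80
Adjust CN=80 to AMC I: 4.2·80/(10 − 0.058·80) → 336 ÷ (134/25) = 4200/67 ≈ 62.687
Retention S: 1000/CN − 10 with CN=62.687 → S = 125/21 ≈ 5.952 in
Initial abstraction Ia = S/5 = (125/21)/5 = 25/21 ≈ 1.190 in
Since P=10.150 > Ia=1.190: effective rainfall P−Ia = 3763/420 in
Q: (3763/420)² ÷ (6263/420) = 14160169/2630460 in (≈ 5.383 in)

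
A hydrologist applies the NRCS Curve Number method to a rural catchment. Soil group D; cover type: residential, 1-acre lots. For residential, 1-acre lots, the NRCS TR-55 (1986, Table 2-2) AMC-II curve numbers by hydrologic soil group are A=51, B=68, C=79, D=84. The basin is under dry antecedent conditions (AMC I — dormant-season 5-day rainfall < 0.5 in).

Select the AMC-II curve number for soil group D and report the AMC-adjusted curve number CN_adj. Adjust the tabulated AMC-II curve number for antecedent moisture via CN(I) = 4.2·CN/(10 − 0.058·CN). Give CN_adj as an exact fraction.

CN_adj = 44100/641 ≈ 68.799

NRCS table: residential, 1-acre lots, soil group D → CN(II) = 84
Dry (AMC I): CN(I) = 4.2·84/(10 − 0.058·84) = (1764/5)/(641/125) = 44100/641 ≈ 68.799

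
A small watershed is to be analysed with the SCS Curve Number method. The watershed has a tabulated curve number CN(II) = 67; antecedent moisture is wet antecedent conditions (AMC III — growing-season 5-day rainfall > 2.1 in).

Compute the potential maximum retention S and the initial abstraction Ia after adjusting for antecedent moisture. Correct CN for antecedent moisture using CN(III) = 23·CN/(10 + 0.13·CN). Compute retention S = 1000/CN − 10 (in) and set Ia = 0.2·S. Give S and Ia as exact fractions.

S = 3300/1541 in ≈ 2.141 in; Ia = 660/1541 in ≈ 0.428 in

CN(III) from CN(II)=67: (23·67)/(10 + 0.13·67) = 154100/1871 ≈ 82.362
Retention S: 1000/CN − 10 with CN=82.362 → S = 3300/1541 ≈ 2.141 in
Ia = 0.2·(3300/1541) = 660/1541 in ≈ 0.428 in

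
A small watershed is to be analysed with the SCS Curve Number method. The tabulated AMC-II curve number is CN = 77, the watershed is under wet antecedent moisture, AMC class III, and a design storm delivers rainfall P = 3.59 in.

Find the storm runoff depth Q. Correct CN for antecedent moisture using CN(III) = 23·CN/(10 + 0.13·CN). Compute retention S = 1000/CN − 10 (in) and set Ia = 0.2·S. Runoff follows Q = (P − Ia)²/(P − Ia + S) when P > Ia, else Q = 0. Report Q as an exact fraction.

CN(III) from CN(II)=77: (23·77)/(10 + 0.13·77) = 7700/87 ≈ 88.506
S = 1000/(7700/87) − 10 = 100/77 in ≈ 1.299 in
Ia = 0.2·(100/77) = 20/77 in ≈ 0.260 in
P − Ia = 3.590 − 0.260 = 25643/7700 ≈ 3.330 in (> 0, runoff occurs)
Q = (25643/7700)²/((25643/7700) + 100/77) = (657563449/59290000)/(35643/7700) = 657563449/274451100 in ≈ 2.396 in

Q = 657563449/274451100 in ≈ 2.396 in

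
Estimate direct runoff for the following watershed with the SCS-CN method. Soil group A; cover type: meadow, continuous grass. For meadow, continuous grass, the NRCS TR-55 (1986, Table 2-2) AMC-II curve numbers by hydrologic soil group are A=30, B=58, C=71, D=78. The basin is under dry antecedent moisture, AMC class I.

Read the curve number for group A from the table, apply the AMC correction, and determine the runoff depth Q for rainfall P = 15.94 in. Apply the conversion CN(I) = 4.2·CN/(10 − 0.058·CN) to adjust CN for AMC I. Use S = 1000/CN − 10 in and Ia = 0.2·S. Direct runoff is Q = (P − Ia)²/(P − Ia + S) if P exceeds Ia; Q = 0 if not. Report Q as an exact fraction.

NRCS table: meadow, continuous grass, soil group A → CN(II) = 30
Adjust CN=30 to AMC I: 4.2·30/(10 − 0.058·30) → 126 ÷ (413/50) = 900/59 ≈ 15.254
Max retention: S = 1000/(900/59) − 10 = 500/9 in (≈ 55.556 in)
Initial abstraction Ia = S/5 = (500/9)/5 = 100/9 ≈ 11.111 in
Excess rainfall: 15.940 − 11.111 = 4.829 in; P > Ia so Q > 0
Q: (2173/450)² ÷ (27173/450) = 4721929/12227850 in (≈ 0.386 in)

Q = 4721929/12227850 in ≈ 0.386 in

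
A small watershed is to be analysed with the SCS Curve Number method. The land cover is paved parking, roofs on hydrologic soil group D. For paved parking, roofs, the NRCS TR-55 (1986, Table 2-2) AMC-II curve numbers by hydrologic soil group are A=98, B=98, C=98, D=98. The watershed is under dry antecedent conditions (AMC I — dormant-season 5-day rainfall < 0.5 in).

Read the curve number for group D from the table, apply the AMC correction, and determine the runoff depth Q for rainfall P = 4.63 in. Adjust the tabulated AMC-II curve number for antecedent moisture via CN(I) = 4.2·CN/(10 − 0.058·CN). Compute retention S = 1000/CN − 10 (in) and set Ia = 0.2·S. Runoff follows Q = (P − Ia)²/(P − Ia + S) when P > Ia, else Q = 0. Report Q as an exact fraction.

NRCS table: paved parking, roofs, soil group D → CN(II) = 98
CN(I) from CN(II)=98: (4.2·98)/(10 − 0.058·98) = 102900/1079 ≈ 95.366
Max retention: S = 1000/(102900/1079) − 10 = 500/1029 in (≈ 0.486 in)
Initial abstraction Ia = S/5 = (500/1029)/5 = 100/1029 ≈ 0.097 in
Since P=4.630 > Ia=0.097: effective rainfall P−Ia = 466427/102900 in
Runoff Q = (P−Ia)²/(P−Ia+S) = (4.533)²/(4.533+0.486) = 217554146329/53140338300 ≈ 4.094 in

Q = 217554146329/53140338300 in ≈ 4.094 in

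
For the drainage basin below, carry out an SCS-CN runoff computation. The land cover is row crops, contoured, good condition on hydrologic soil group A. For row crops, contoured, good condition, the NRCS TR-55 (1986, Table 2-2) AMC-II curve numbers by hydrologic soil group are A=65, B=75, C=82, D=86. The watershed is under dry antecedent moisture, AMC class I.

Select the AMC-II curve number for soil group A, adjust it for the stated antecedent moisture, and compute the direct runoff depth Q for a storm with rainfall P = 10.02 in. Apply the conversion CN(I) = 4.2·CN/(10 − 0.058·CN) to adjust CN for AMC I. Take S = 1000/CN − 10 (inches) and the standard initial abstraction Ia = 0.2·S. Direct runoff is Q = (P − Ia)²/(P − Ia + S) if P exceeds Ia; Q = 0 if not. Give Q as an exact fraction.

NRCS table: row crops, contoured, good condition, soil group A → CN(II) = 65
CN(I) from CN(II)=65: (4.2·65)/(10 − 0.058·65) = 3900/89 ≈ 43.820
S = 1000/(3900/89) − 10 = 500/39 in ≈ 12.821 in
Initial abstraction Ia = S/5 = (500/39)/5 = 100/39 ≈ 2.564 in
Since P=10.020 > Ia=2.564: effective rainfall P−Ia = 14539/1950 in
Q = (14539/1950)²/((14539/1950) + 500/39) = (211382521/3802500)/(39539/1950) = 211382521/77101050 in ≈ 2.742 in

Q = 211382521/77101050 in ≈ 2.742 in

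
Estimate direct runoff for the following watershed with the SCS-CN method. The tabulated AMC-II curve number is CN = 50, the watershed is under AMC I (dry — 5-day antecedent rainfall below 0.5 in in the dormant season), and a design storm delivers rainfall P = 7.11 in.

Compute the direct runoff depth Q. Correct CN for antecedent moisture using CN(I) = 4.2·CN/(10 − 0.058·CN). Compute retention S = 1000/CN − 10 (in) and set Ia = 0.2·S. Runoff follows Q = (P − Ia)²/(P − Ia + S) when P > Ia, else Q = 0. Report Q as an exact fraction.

Q = 24314761/115355100 in ≈ 0.211 in

Adjust CN=50 to AMC I: 4.2·50/(10 − 0.058·50) → 210 ÷ (71/10) = 2100/71 ≈ 29.577
Retention S: 1000/CN − 10 with CN=29.577 → S = 500/21 ≈ 23.810 in
Initial abstraction Ia = S/5 = (500/21)/5 = 100/21 ≈ 4.762 in
Since P=7.110 > Ia=4.762: effective rainfall P−Ia = 4931/2100 in
Runoff Q = (P−Ia)²/(P−Ia+S) = (2.348)²/(2.348+23.810) = 24314761/115355100 ≈ 0.211 in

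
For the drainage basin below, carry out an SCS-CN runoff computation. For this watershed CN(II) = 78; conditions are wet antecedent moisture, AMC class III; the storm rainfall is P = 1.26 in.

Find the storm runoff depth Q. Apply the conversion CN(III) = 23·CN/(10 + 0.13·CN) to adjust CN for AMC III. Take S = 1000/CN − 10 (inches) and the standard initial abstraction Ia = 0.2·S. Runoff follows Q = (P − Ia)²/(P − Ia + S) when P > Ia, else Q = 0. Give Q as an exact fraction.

Q = 2071251121/4507918350 in ≈ 0.459 in

Adjust CN=78 to AMC III: 23·78/(10 + 0.13·78) → 1794 ÷ (1007/50) = 89700/1007 ≈ 89.076
Retention S: 1000/CN − 10 with CN=89.076 → S = 1100/897 ≈ 1.226 in
Initial abstraction Ia = S/5 = (1100/897)/5 = 220/897 ≈ 0.245 in
Excess rainfall: 1.260 − 0.245 = 1.015 in; P > Ia so Q > 0
Q = (45511/44850)²/((45511/44850) + 1100/897) = (2071251121/2011522500)/(100511/44850) = 2071251121/4507918350 in ≈ 0.459 in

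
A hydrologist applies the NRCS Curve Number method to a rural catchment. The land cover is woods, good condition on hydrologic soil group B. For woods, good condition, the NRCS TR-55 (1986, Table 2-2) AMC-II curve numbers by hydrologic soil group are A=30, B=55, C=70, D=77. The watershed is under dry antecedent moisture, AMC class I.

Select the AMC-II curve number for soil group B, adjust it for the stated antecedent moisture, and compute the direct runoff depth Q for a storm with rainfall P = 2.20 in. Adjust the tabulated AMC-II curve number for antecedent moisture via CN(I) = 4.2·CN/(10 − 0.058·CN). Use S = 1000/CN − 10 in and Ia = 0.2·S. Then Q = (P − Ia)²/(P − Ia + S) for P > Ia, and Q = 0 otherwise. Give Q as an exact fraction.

Q = 0 in ≈ 0.000 in

NRCS table: woods, good condition, soil group B → CN(II) = 55
Dry (AMC I): CN(I) = 4.2·55/(10 − 0.058·55) = 231/(681/100) = 7700/227 ≈ 33.921
Max retention: S = 1000/(7700/227) − 10 = 1500/77 in (≈ 19.481 in)
Ia = 0.2S: 0.2·19.481 = 3.896 in (exactly 300/77)
P = 2.200 ≤ Ia = 3.896 in: entire storm abstracted, Q = 0.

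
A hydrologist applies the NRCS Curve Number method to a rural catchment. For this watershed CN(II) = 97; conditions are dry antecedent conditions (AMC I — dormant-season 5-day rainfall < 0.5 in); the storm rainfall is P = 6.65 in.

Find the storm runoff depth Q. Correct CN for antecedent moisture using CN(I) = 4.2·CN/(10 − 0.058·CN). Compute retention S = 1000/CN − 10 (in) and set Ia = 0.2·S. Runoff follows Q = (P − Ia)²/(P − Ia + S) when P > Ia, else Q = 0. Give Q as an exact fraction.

Q = 7798126249/1335009060 in ≈ 5.841 in

Dry (AMC I): CN(I) = 4.2·97/(10 − 0.058·97) = (2037/5)/(2187/500) = 67900/729 ≈ 93.141
Retention S: 1000/CN − 10 with CN=93.141 → S = 500/679 ≈ 0.736 in
Initial abstraction Ia = S/5 = (500/679)/5 = 100/679 ≈ 0.147 in
P − Ia = 6.650 − 0.147 = 88307/13580 ≈ 6.503 in (> 0, runoff occurs)
Q: (88307/13580)² ÷ (98307/13580) = 7798126249/1335009060 in (≈ 5.841 in)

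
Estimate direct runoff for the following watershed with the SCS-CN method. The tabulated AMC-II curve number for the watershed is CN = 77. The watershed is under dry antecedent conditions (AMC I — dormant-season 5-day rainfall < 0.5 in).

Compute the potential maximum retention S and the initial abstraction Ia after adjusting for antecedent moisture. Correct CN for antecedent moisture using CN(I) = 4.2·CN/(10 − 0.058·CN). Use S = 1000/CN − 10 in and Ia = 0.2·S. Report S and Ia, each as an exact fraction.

S = 11500/1617 in ≈ 7.112 in; Ia = 2300/1617 in ≈ 1.422 in

CN(I) from CN(II)=77: (4.2·77)/(10 − 0.058·77) = 161700/2767 ≈ 58.439
Max retention: S = 1000/(161700/2767) − 10 = 11500/1617 in (≈ 7.112 in)
Initial abstraction Ia = S/5 = (11500/1617)/5 = 2300/1617 ≈ 1.422 in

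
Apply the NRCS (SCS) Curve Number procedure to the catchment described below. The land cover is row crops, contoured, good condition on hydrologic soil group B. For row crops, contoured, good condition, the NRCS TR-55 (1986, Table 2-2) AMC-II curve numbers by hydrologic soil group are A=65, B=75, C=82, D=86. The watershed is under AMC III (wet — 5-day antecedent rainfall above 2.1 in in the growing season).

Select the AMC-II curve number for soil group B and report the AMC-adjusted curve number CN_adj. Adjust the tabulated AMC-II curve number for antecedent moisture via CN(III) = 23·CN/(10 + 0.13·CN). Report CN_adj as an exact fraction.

CN_adj = 6900/79 ≈ 87.342

NRCS table: row crops, contoured, good condition, soil group B → CN(II) = 75
CN(III) from CN(II)=75: (23·75)/(10 + 0.13·75) = 6900/79 ≈ 87.342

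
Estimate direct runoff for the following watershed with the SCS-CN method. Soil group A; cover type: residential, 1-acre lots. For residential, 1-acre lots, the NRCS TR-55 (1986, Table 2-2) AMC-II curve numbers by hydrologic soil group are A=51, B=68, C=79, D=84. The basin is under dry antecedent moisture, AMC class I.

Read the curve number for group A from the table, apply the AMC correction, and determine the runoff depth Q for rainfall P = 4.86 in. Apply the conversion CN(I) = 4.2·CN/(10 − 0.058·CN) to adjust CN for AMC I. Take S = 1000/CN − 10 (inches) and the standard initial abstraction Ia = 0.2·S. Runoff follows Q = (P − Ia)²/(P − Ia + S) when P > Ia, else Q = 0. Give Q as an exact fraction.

NRCS table: residential, 1-acre lots, soil group A → CN(II) = 51
Dry (AMC I): CN(I) = 4.2·51/(10 − 0.058·51) = (1071/5)/(3521/500) = 15300/503 ≈ 30.417
Max retention: S = 1000/(15300/503) − 10 = 3500/153 in (≈ 22.876 in)
Initial abstraction Ia = S/5 = (3500/153)/5 = 700/153 ≈ 4.575 in
Excess rainfall: 4.860 − 4.575 = 0.285 in; P > Ia so Q > 0
Runoff Q = (P−Ia)²/(P−Ia+S) = (0.285)²/(0.285+22.876) = 4748041/1355419350 ≈ 0.004 in

Q = 4748041/1355419350 in ≈ 0.004 in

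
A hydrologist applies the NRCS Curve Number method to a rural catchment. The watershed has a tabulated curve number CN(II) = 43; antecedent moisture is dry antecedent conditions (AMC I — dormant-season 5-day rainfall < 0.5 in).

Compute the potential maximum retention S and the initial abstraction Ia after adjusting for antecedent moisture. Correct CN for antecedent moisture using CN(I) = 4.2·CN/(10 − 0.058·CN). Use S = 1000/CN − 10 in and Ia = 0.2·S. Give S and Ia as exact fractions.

S = 9500/301 in ≈ 31.561 in; Ia = 1900/301 in ≈ 6.312 in

Dry (AMC I): CN(I) = 4.2·43/(10 − 0.058·43) = (903/5)/(3753/500) = 30100/1251 ≈ 24.061
S = 1000/(30100/1251) − 10 = 9500/301 in ≈ 31.561 in
Ia = 0.2·(9500/301) = 1900/301 in ≈ 6.312 in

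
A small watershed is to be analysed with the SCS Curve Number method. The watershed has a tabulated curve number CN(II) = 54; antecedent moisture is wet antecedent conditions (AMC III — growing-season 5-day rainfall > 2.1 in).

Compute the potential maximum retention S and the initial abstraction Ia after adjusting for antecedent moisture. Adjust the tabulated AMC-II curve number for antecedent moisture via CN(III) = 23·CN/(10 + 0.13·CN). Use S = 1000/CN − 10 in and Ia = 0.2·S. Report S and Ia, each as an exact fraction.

S = 100/27 in ≈ 3.704 in; Ia = 20/27 in ≈ 0.741 in

Adjust CN=54 to AMC III: 23·54/(10 + 0.13·54) → 1242 ÷ (851/50) = 2700/37 ≈ 72.973
Max retention: S = 1000/(2700/37) − 10 = 100/27 in (≈ 3.704 in)
Ia = 0.2S: 0.2·3.704 = 0.741 in (exactly 20/27)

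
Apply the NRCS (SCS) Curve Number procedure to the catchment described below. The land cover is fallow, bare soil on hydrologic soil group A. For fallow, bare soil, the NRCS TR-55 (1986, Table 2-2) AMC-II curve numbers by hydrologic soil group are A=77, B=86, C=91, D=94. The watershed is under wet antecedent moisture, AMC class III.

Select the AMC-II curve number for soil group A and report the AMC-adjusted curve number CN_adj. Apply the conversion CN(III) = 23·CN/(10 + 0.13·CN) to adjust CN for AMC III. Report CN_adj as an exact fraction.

NRCS table: fallow, bare soil, soil group A → CN(II) = 77
Wet (AMC III): CN(III) = 23·77/(10 + 0.13·77) = 1771/(2001/100) = 7700/87 ≈ 88.506

CN_adj = 7700/87 ≈ 88.506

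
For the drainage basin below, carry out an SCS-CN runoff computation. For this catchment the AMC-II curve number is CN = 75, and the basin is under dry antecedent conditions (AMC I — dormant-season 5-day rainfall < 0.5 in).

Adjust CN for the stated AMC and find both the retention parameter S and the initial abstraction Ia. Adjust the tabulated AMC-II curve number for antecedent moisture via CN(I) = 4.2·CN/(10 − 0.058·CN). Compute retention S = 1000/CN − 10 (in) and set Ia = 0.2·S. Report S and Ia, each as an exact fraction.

S = 500/63 in ≈ 7.937 in; Ia = 100/63 in ≈ 1.587 in

CN(I) from CN(II)=75: (4.2·75)/(10 − 0.058·75) = 6300/113 ≈ 55.752
Max retention: S = 1000/(6300/113) − 10 = 500/63 in (≈ 7.937 in)
Initial abstraction Ia = S/5 = (500/63)/5 = 100/63 ≈ 1.587 in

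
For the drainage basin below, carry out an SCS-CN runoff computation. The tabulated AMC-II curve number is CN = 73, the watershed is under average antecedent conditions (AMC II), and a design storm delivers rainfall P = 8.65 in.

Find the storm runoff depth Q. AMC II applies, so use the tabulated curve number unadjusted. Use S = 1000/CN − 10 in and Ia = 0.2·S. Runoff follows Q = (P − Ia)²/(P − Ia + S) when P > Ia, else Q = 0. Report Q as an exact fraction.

Q = 133379401/24745540 in ≈ 5.390 in

CN(II) = 73; AMC II needs no correction.
Max retention: S = 1000/73 − 10 = 270/73 in (≈ 3.699 in)
Ia = 0.2·(270/73) = 54/73 in ≈ 0.740 in
Since P=8.650 > Ia=0.740: effective rainfall P−Ia = 11549/1460 in
Q: (11549/1460)² ÷ (16949/1460) = 133379401/24745540 in (≈ 5.390 in)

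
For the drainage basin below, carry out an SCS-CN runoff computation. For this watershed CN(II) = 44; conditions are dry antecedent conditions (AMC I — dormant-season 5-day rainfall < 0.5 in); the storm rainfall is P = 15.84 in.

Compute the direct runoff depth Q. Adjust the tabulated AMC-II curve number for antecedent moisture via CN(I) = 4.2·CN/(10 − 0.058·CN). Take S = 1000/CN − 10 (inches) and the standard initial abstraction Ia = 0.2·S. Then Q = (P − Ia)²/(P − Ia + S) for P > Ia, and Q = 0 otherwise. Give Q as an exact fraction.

Dry (AMC I): CN(I) = 4.2·44/(10 − 0.058·44) = (924/5)/(931/125) = 3300/133 ≈ 24.812
Max retention: S = 1000/(3300/133) − 10 = 1000/33 in (≈ 30.303 in)
Ia = 0.2S: 0.2·30.303 = 6.061 in (exactly 200/33)
Since P=15.840 > Ia=6.061: effective rainfall P−Ia = 8068/825 in
Q: (8068/825)² ÷ (33068/825) = 16273156/6820275 in (≈ 2.386 in)

Q = 16273156/6820275 in ≈ 2.386 in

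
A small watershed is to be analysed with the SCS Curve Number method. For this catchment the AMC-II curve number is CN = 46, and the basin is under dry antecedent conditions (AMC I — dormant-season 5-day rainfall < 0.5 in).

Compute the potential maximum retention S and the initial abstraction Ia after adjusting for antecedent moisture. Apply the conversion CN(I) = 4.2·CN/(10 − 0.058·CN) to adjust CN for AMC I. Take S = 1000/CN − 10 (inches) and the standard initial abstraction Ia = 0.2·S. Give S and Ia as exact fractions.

S = 4500/161 in ≈ 27.950 in; Ia = 900/161 in ≈ 5.590 in

Adjust CN=46 to AMC I: 4.2·46/(10 − 0.058·46) → (966/5) ÷ (1833/250) = 16100/611 ≈ 26.350
Retention S: 1000/CN − 10 with CN=26.350 → S = 4500/161 ≈ 27.950 in
Initial abstraction Ia = S/5 = (4500/161)/5 = 900/161 ≈ 5.590 in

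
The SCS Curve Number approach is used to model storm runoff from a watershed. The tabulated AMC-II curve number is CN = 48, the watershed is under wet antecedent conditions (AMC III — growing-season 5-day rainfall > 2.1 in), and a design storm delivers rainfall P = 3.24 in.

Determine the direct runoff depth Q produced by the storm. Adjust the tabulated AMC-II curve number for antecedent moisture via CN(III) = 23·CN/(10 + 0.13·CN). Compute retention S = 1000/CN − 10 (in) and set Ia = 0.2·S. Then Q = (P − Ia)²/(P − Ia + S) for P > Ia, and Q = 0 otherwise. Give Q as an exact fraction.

Q = 15713296/20853525 in ≈ 0.754 in

CN(III) from CN(II)=48: (23·48)/(10 + 0.13·48) = 13800/203 ≈ 67.980
Max retention: S = 1000/(13800/203) − 10 = 325/69 in (≈ 4.710 in)
Ia = 0.2S: 0.2·4.710 = 0.942 in (exactly 65/69)
Since P=3.240 > Ia=0.942: effective rainfall P−Ia = 3964/1725 in
Q = (3964/1725)²/((3964/1725) + 325/69) = (15713296/2975625)/(12089/1725) = 15713296/20853525 in ≈ 0.754 in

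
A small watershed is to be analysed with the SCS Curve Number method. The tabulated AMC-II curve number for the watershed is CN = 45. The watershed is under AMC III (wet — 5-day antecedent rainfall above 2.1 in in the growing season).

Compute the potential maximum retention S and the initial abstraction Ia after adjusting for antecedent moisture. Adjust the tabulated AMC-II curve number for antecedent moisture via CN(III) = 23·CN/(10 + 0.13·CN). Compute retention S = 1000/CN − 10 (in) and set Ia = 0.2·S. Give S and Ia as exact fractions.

S = 1100/207 in ≈ 5.314 in; Ia = 220/207 in ≈ 1.063 in

CN(III) from CN(II)=45: (23·45)/(10 + 0.13·45) = 20700/317 ≈ 65.300
S = 1000/(20700/317) − 10 = 1100/207 in ≈ 5.314 in
Ia = 0.2S: 0.2·5.314 = 1.063 in (exactly 220/207)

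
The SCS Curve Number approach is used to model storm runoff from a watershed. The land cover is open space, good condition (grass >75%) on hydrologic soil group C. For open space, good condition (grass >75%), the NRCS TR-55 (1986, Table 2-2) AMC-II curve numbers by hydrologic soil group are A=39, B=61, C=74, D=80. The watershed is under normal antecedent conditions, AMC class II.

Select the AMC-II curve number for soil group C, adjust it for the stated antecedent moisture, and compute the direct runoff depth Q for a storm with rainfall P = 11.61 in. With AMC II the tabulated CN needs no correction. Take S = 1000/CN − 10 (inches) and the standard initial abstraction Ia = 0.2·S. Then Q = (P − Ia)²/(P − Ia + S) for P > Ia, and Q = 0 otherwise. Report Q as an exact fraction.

NRCS table: open space, good condition (grass >75%), soil group C → CN(II) = 74
AMC II — tabulated CN = 74 applies directly.
Max retention: S = 1000/74 − 10 = 130/37 in (≈ 3.514 in)
Ia = 0.2·(130/37) = 26/37 in ≈ 0.703 in
Excess rainfall: 11.610 − 0.703 = 10.907 in; P > Ia so Q > 0
Q = (40357/3700)²/((40357/3700) + 130/37) = (1628687449/13690000)/(53357/3700) = 1628687449/197420900 in ≈ 8.250 in

Q = 1628687449/197420900 in ≈ 8.250 in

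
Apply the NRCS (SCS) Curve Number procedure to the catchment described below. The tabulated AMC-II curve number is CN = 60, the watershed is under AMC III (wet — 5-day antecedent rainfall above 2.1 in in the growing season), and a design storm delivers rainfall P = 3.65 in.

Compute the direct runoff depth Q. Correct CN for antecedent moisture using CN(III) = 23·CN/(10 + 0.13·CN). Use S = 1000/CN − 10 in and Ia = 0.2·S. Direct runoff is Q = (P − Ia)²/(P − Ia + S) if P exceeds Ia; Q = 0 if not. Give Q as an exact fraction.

Q = 17952169/11367060 in ≈ 1.579 in

CN(III) from CN(II)=60: (23·60)/(10 + 0.13·60) = 6900/89 ≈ 77.528
Retention S: 1000/CN − 10 with CN=77.528 → S = 200/69 ≈ 2.899 in
Ia = 0.2S: 0.2·2.899 = 0.580 in (exactly 40/69)
Excess rainfall: 3.650 − 0.580 = 3.070 in; P > Ia so Q > 0
Q: (4237/1380)² ÷ (8237/1380) = 17952169/11367060 in (≈ 1.579 in)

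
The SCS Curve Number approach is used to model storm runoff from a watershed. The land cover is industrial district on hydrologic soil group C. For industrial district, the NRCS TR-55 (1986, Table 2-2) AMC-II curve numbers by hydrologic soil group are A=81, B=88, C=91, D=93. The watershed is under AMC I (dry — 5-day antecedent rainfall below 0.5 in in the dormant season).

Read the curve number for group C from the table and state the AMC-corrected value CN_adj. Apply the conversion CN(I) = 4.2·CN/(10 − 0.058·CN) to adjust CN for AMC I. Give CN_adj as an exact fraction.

NRCS table: industrial district, soil group C → CN(II) = 91
Adjust CN=91 to AMC I: 4.2·91/(10 − 0.058·91) → (1911/5) ÷ (2361/500) = 63700/787 ≈ 80.940

CN_adj = 63700/787 ≈ 80.940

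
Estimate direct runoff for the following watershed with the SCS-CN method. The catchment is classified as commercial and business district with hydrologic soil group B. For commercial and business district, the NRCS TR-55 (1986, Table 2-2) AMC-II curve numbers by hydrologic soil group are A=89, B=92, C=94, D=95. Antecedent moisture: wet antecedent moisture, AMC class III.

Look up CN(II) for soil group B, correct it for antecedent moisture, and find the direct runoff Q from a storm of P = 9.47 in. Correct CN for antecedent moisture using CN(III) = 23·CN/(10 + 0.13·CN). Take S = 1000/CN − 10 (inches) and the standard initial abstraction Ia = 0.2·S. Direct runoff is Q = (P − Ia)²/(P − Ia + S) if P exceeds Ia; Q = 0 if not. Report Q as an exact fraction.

NRCS table: commercial and business district, soil group B → CN(II) = 92
Adjust CN=92 to AMC III: 23·92/(10 + 0.13·92) → 2116 ÷ (549/25) = 52900/549 ≈ 96.357
Retention S: 1000/CN − 10 with CN=96.357 → S = 200/529 ≈ 0.378 in
Initial abstraction Ia = S/5 = (200/529)/5 = 40/529 ≈ 0.076 in
P − Ia = 9.470 − 0.076 = 496963/52900 ≈ 9.394 in (> 0, runoff occurs)
Runoff Q = (P−Ia)²/(P−Ia+S) = (9.394)²/(9.394+0.378) = 246972223369/27347342700 ≈ 9.031 in

Q = 246972223369/27347342700 in ≈ 9.031 in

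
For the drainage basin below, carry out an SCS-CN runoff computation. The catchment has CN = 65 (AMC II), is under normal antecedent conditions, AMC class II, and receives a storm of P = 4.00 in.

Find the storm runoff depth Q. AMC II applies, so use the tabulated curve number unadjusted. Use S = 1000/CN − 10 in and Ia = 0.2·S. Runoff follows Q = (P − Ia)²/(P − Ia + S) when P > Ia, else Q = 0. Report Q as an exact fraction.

Q = 361/351 in ≈ 1.028 in

Average conditions: CN = 65 (no AMC adjustment).
Retention S: 1000/CN − 10 with CN=65.000 → S = 70/13 ≈ 5.385 in
Ia = 0.2S: 0.2·5.385 = 1.077 in (exactly 14/13)
Since P=4.000 > Ia=1.077: effective rainfall P−Ia = 38/13 in
Runoff Q = (P−Ia)²/(P−Ia+S) = (2.923)²/(2.923+5.385) = 361/351 ≈ 1.028 in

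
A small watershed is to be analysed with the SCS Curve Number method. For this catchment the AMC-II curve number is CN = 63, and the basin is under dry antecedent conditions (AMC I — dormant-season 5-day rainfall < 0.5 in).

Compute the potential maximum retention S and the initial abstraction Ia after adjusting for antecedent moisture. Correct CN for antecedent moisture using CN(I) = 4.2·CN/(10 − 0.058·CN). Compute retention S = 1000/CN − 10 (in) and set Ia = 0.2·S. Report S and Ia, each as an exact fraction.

Dry (AMC I): CN(I) = 4.2·63/(10 − 0.058·63) = (1323/5)/(3173/500) = 132300/3173 ≈ 41.696
Retention S: 1000/CN − 10 with CN=41.696 → S = 18500/1323 ≈ 13.983 in
Initial abstraction Ia = S/5 = (18500/1323)/5 = 3700/1323 ≈ 2.797 in

S = 18500/1323 in ≈ 13.983 in; Ia = 3700/1323 in ≈ 2.797 in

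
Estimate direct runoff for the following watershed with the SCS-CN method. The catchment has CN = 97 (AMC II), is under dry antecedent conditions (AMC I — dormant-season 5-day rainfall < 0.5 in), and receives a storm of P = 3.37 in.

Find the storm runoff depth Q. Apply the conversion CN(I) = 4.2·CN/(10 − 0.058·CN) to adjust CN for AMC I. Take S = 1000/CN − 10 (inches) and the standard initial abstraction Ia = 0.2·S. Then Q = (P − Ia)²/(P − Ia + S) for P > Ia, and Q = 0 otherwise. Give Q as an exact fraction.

Dry (AMC I): CN(I) = 4.2·97/(10 − 0.058·97) = (2037/5)/(2187/500) = 67900/729 ≈ 93.141
Max retention: S = 1000/(67900/729) − 10 = 500/679 in (≈ 0.736 in)
Ia = 0.2S: 0.2·0.736 = 0.147 in (exactly 100/679)
Since P=3.370 > Ia=0.147: effective rainfall P−Ia = 218823/67900 in
Q: (218823/67900)² ÷ (268823/67900) = 47883505329/18253081700 in (≈ 2.623 in)

Q = 47883505329/18253081700 in ≈ 2.623 in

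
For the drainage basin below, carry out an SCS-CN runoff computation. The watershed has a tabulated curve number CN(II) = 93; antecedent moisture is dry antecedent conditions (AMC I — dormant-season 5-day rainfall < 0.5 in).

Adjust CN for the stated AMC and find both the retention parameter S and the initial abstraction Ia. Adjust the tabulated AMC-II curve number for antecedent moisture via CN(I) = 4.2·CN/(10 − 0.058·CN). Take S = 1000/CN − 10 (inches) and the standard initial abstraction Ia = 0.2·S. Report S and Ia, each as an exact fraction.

Adjust CN=93 to AMC I: 4.2·93/(10 − 0.058·93) → (1953/5) ÷ (2303/500) = 27900/329 ≈ 84.802
Retention S: 1000/CN − 10 with CN=84.802 → S = 500/279 ≈ 1.792 in
Initial abstraction Ia = S/5 = (500/279)/5 = 100/279 ≈ 0.358 in

S = 500/279 in ≈ 1.792 in; Ia = 100/279 in ≈ 0.358 in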